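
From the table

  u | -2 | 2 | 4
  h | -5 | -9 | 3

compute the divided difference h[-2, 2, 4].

7/6

h[-2,2] = (-9 - (-5)) / (2 - (-2)) = -1
h[2,4] = (3 - (-9)) / (4 - 2) = 6
h[-2,2,4] = (6 - (-1)) / (4 - (-2)) = 7/6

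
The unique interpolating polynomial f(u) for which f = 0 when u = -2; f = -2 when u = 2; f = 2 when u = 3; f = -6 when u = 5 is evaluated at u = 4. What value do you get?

Evaluate each Lagrange basis at u = 4:
L_0(4) = (2)·(1)·(-1)/[(-4)·(-5)·(-7)] = 1/70
L_1(4) = (6)·(1)·(-1)/[(4)·(-1)·(-3)] = -1/2
L_2(4) = (6)·(2)·(-1)/[(5)·(1)·(-2)] = 6/5
L_3(4) = (6)·(2)·(1)/[(7)·(3)·(2)] = 2/7
Sum: 0 + (-2)·(-1/2) + 2·(6/5) + (-6)·(2/7) = 59/35

59/35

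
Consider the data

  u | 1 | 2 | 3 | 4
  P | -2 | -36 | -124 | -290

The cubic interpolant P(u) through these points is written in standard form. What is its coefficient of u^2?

-3

L_0(u) = (u - 2)(u - 3)(u - 4) / [-6] = -(1/6)u^3 + (3/2)u^2 - (13/3)u + 4
L_1(u) = (u - 1)(u - 3)(u - 4) / [2] = (1/2)u^3 - 4u^2 + (19/2)u - 6
L_2(u) = (u - 1)(u - 2)(u - 4) / [-2] = -(1/2)u^3 + (7/2)u^2 - 7u + 4
L_3(u) = (u - 1)(u - 2)(u - 3) / [6] = (1/6)u^3 - u^2 + (11/6)u - 1
P(u) = (-2)·L_0 + (-36)·L_1 + (-124)·L_2 + (-290)·L_3
Only the coefficient of u^2 is needed; take it from each L_i and combine:
(-2)·(3/2) + (-36)·(-4) + (-124)·(7/2) + (-290)·(-1) = -3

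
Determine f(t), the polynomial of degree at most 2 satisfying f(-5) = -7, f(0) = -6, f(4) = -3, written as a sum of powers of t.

f(t) = (11/180)t^2 + (91/180)t - 6

Newton's divided differences:
f[-5,0] = (-6 - (-7)) / (0 - (-5)) = 1/5
f[0,4] = (-3 - (-6)) / (4 - 0) = 3/4
f[-5,0,4] = (3/4 - 1/5) / (4 - (-5)) = 11/180
f(t) = -7 + (1/5)·(t + 5) + (11/180)·(t + 5)t
Expanding: f(t) = (11/180)t^2 + (91/180)t - 6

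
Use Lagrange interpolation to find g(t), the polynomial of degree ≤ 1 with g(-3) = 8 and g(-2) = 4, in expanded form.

L_0(t) = (t + 2) / [-1] = -t - 2
L_1(t) = (t + 3) / [1] = t + 3
g(t) = 8·L_0 + 4·L_1
  8·L_0(t) = -8t - 16
  4·L_1(t) = 4t + 12
Adding term by term: -4t - 4

g(t) = -4t - 4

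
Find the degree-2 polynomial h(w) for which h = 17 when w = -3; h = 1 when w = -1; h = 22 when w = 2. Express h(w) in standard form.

h(w) = 3w^2 + 4w + 2

Build the Lagrange basis polynomials:
L_0(w) = (w + 1)(w - 2) / [10] = (1/10)w^2 - (1/10)w - 1/5
L_1(w) = (w + 3)(w - 2) / [-6] = -(1/6)w^2 - (1/6)w + 1
L_2(w) = (w + 3)(w + 1) / [15] = (1/15)w^2 + (4/15)w + 1/5
h(w) = 17·L_0 + 1·L_1 + 22·L_2
  17·L_0(w) = (17/10)w^2 - (17/10)w - 17/5
  1·L_1(w) = -(1/6)w^2 - (1/6)w + 1
  22·L_2(w) = (22/15)w^2 + (88/15)w + 22/5
Adding term by term: 3w^2 + 4w + 2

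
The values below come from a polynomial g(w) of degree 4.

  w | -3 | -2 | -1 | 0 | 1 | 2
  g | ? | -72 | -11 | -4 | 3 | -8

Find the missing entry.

The 5 known values determine g uniquely (degree ≤ 4).
Evaluate each Lagrange basis at w = -3:
L_0(-3) = (-2)·(-3)·(-4)·(-5)/[(-1)·(-2)·(-3)·(-4)] = 5
L_1(-3) = (-1)·(-3)·(-4)·(-5)/[(1)·(-1)·(-2)·(-3)] = -10
L_2(-3) = (-1)·(-2)·(-4)·(-5)/[(2)·(1)·(-1)·(-2)] = 10
L_3(-3) = (-1)·(-2)·(-3)·(-5)/[(3)·(2)·(1)·(-1)] = -5
L_4(-3) = (-1)·(-2)·(-3)·(-4)/[(4)·(3)·(2)·(1)] = 1
Sum: (-72)·(5) + (-11)·(-10) + (-4)·(10) + 3·(-5) + (-8)·(1) = -313

-313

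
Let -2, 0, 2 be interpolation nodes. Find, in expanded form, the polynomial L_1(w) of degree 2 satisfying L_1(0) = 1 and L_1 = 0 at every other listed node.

L_1(w) = -(1/4)w^2 + 1

L_1(w) = (w + 2)(w - 2) / [(2)·(-2)]
       = (w^2 - 4) / (-4)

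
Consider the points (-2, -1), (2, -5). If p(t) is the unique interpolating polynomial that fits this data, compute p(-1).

Evaluate each Lagrange basis at t = -1:
L_0(-1) = (-3)/[(-4)] = 3/4
L_1(-1) = (1)/[(4)] = 1/4
Sum: (-1)·(3/4) + (-5)·(1/4) = -2

-2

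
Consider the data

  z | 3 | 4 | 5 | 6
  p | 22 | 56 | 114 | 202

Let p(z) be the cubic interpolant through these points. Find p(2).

Using Newton's divided-difference form:
p[3,4] = (56 - 22) / (4 - 3) = 34
p[4,5] = (114 - 56) / (5 - 4) = 58
p[5,6] = (202 - 114) / (6 - 5) = 88
p[3,4,5] = (58 - 34) / (5 - 3) = 12
p[4,5,6] = (88 - 58) / (6 - 4) = 15
p[3,4,5,6] = (15 - 12) / (6 - 3) = 1
p(2) = 22 + 34·(-1) + 12·(-1)·(-2) + 1·(-1)·(-2)·(-3) = 6

6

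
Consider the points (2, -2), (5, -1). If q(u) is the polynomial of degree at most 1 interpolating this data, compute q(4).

L_0(4) = (-1)/[(-3)] = 1/3
L_1(4) = (2)/[(3)] = 2/3
Sum: (-2)·(1/3) + (-1)·(2/3) = -4/3

-4/3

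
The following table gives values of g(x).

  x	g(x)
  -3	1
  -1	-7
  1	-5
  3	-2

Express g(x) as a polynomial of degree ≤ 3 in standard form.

Build the Lagrange basis polynomials:
L_0(x) = (x + 1)(x - 1)(x - 3) / [-48] = -(1/48)x^3 + (1/16)x^2 + (1/48)x - 1/16
L_1(x) = (x + 3)(x - 1)(x - 3) / [16] = (1/16)x^3 - (1/16)x^2 - (9/16)x + 9/16
L_2(x) = (x + 3)(x + 1)(x - 3) / [-16] = -(1/16)x^3 - (1/16)x^2 + (9/16)x + 9/16
L_3(x) = (x + 3)(x + 1)(x - 1) / [48] = (1/48)x^3 + (1/16)x^2 - (1/48)x - 1/16
g(x) = 1·L_0 + (-7)·L_1 + (-5)·L_2 + (-2)·L_3
  1·L_0(x) = -(1/48)x^3 + (1/16)x^2 + (1/48)x - 1/16
  (-7)·L_1(x) = -(7/16)x^3 + (7/16)x^2 + (63/16)x - 63/16
  (-5)·L_2(x) = (5/16)x^3 + (5/16)x^2 - (45/16)x - 45/16
  (-2)·L_3(x) = -(1/24)x^3 - (1/8)x^2 + (1/24)x + 1/8
Adding term by term: -(3/16)x^3 + (11/16)x^2 + (19/16)x - 107/16

g(x) = -(3/16)x^3 + (11/16)x^2 + (19/16)x - 107/16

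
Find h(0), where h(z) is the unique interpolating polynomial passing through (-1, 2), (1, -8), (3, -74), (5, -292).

Evaluate each Lagrange basis at z = 0:
L_0(0) = (-1)·(-3)·(-5)/[(-2)·(-4)·(-6)] = 5/16
L_1(0) = (1)·(-3)·(-5)/[(2)·(-2)·(-4)] = 15/16
L_2(0) = (1)·(-1)·(-5)/[(4)·(2)·(-2)] = -5/16
L_3(0) = (1)·(-1)·(-3)/[(6)·(4)·(2)] = 1/16
Sum: 2·(5/16) + (-8)·(15/16) + (-74)·(-5/16) + (-292)·(1/16) = -2

-2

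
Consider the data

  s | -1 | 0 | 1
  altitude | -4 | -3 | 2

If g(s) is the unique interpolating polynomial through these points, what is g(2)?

Evaluate each Lagrange basis at s = 2:
L_0(2) = (2)·(1)/[(-1)·(-2)] = 1
L_1(2) = (3)·(1)/[(1)·(-1)] = -3
L_2(2) = (3)·(2)/[(2)·(1)] = 3
Sum: (-4)·(1) + (-3)·(-3) + 2·(3) = 11

11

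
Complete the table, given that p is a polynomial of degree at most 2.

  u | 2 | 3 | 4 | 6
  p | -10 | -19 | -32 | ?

The 3 known values determine p uniquely (degree ≤ 2).
L_0(6) = (3)·(2)/[(-1)·(-2)] = 3
L_1(6) = (4)·(2)/[(1)·(-1)] = -8
L_2(6) = (4)·(3)/[(2)·(1)] = 6
Sum: (-10)·(3) + (-19)·(-8) + (-32)·(6) = -70

-70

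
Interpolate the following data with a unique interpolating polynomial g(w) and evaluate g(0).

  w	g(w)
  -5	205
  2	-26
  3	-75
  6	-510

0

Using Newton's divided-difference form:
g[-5,2] = (-26 - 205) / (2 - (-5)) = -33
g[2,3] = (-75 - (-26)) / (3 - 2) = -49
g[3,6] = (-510 - (-75)) / (6 - 3) = -145
g[-5,2,3] = (-49 - (-33)) / (3 - (-5)) = -2
g[2,3,6] = (-145 - (-49)) / (6 - 2) = -24
g[-5,2,3,6] = (-24 - (-2)) / (6 - (-5)) = -2
g(0) = 205 + (-33)·(5) + (-2)·(5)·(-2) + (-2)·(5)·(-2)·(-3) = 0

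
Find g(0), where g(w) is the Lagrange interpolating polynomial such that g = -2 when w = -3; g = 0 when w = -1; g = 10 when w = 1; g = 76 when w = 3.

1

Evaluate each Lagrange basis at w = 0:
L_0(0) = (1)·(-1)·(-3)/[(-2)·(-4)·(-6)] = -1/16
L_1(0) = (3)·(-1)·(-3)/[(2)·(-2)·(-4)] = 9/16
L_2(0) = (3)·(1)·(-3)/[(4)·(2)·(-2)] = 9/16
L_3(0) = (3)·(1)·(-1)/[(6)·(4)·(2)] = -1/16
Sum: (-2)·(-1/16) + 0 + 10·(9/16) + 76·(-1/16) = 1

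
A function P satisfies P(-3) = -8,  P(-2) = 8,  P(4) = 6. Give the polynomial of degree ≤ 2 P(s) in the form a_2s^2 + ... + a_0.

Build the Lagrange basis polynomials:
L_0(s) = (s + 2)(s - 4) / [7] = (1/7)s^2 - (2/7)s - 8/7
L_1(s) = (s + 3)(s - 4) / [-6] = -(1/6)s^2 + (1/6)s + 2
L_2(s) = (s + 3)(s + 2) / [42] = (1/42)s^2 + (5/42)s + 1/7
P(s) = (-8)·L_0 + 8·L_1 + 6·L_2
  (-8)·L_0(s) = -(8/7)s^2 + (16/7)s + 64/7
  8·L_1(s) = -(4/3)s^2 + (4/3)s + 16
  6·L_2(s) = (1/7)s^2 + (5/7)s + 6/7
Adding term by term: -(7/3)s^2 + (13/3)s + 26

P(s) = -(7/3)s^2 + (13/3)s + 26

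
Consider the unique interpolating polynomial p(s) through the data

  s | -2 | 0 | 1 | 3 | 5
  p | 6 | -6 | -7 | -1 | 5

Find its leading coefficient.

-1/35

The leading coefficient equals the top divided difference p[-2,0,1,3,5].
p[-2,0] = (-6 - 6) / (0 - (-2)) = -6
p[0,1] = (-7 - (-6)) / (1 - 0) = -1
p[1,3] = (-1 - (-7)) / (3 - 1) = 3
p[3,5] = (5 - (-1)) / (5 - 3) = 3
p[-2,0,1] = (-1 - (-6)) / (1 - (-2)) = 5/3
p[0,1,3] = (3 - (-1)) / (3 - 0) = 4/3
p[1,3,5] = (3 - 3) / (5 - 1) = 0
p[-2,0,1,3] = (4/3 - 5/3) / (3 - (-2)) = -1/15
p[0,1,3,5] = (0 - 4/3) / (5 - 0) = -4/15
p[-2,0,1,3,5] = (-4/15 - (-1/15)) / (5 - (-2)) = -1/35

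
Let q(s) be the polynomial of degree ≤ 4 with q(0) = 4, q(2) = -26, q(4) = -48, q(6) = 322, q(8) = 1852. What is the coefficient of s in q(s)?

-1

L_0(s) = (s - 2)(s - 4)(s - 6)(s - 8) / [384] = (1/384)s^4 - (5/96)s^3 + (35/96)s^2 - (25/24)s + 1
L_1(s) = s(s - 4)(s - 6)(s - 8) / [-96] = -(1/96)s^4 + (3/16)s^3 - (13/12)s^2 + 2s
L_2(s) = s(s - 2)(s - 6)(s - 8) / [64] = (1/64)s^4 - (1/4)s^3 + (19/16)s^2 - (3/2)s
L_3(s) = s(s - 2)(s - 4)(s - 8) / [-96] = -(1/96)s^4 + (7/48)s^3 - (7/12)s^2 + (2/3)s
L_4(s) = s(s - 2)(s - 4)(s - 6) / [384] = (1/384)s^4 - (1/32)s^3 + (11/96)s^2 - (1/8)s
q(s) = 4·L_0 + (-26)·L_1 + (-48)·L_2 + 322·L_3 + 1852·L_4
Only the coefficient of s is needed; take it from each L_i and combine:
4·(-25/24) + (-26)·(2) + (-48)·(-3/2) + 322·(2/3) + 1852·(-1/8) = -1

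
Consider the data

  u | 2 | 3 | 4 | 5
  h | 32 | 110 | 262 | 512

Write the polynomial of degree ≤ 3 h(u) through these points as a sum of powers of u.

h(u) = 4u^3 + u^2 - 3u + 2

Newton's divided differences:
h[2,3] = (110 - 32) / (3 - 2) = 78
h[3,4] = (262 - 110) / (4 - 3) = 152
h[4,5] = (512 - 262) / (5 - 4) = 250
h[2,3,4] = (152 - 78) / (4 - 2) = 37
h[3,4,5] = (250 - 152) / (5 - 3) = 49
h[2,3,4,5] = (49 - 37) / (5 - 2) = 4
h(u) = 32 + 78·(u - 2) + 37·(u - 2)(u - 3) + 4·(u - 2)(u - 3)(u - 4)
Expanding: h(u) = 4u^3 + u^2 - 3u + 2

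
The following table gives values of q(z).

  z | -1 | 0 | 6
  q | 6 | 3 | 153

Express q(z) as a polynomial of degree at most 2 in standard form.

Build the Lagrange basis polynomials:
L_0(z) = z(z - 6) / [7] = (1/7)z^2 - (6/7)z
L_1(z) = (z + 1)(z - 6) / [-6] = -(1/6)z^2 + (5/6)z + 1
L_2(z) = (z + 1)z / [42] = (1/42)z^2 + (1/42)z
q(z) = 6·L_0 + 3·L_1 + 153·L_2
  6·L_0(z) = (6/7)z^2 - (36/7)z
  3·L_1(z) = -(1/2)z^2 + (5/2)z + 3
  153·L_2(z) = (51/14)z^2 + (51/14)z
Adding term by term: 4z^2 + z + 3

q(z) = 4z^2 + z + 3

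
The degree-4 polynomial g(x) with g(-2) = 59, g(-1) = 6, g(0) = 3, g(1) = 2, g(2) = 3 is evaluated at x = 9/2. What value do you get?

3579/8

Evaluate each Lagrange basis at x = 9/2:
L_0(9/2) = (11/2)·(9/2)·(7/2)·(5/2)/[(-1)·(-2)·(-3)·(-4)] = 1155/128
L_1(9/2) = (13/2)·(9/2)·(7/2)·(5/2)/[(1)·(-1)·(-2)·(-3)] = -1365/32
L_2(9/2) = (13/2)·(11/2)·(7/2)·(5/2)/[(2)·(1)·(-1)·(-2)] = 5005/64
L_3(9/2) = (13/2)·(11/2)·(9/2)·(5/2)/[(3)·(2)·(1)·(-1)] = -2145/32
L_4(9/2) = (13/2)·(11/2)·(9/2)·(7/2)/[(4)·(3)·(2)·(1)] = 3003/128
Sum: 59·(1155/128) + 6·(-1365/32) + 3·(5005/64) + 2·(-2145/32) + 3·(3003/128) = 3579/8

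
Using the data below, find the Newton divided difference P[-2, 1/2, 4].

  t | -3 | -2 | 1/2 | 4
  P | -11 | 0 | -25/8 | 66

7/2

P[-2,1/2] = (-25/8 - 0) / (1/2 - (-2)) = -5/4
P[1/2,4] = (66 - (-25/8)) / (4 - 1/2) = 79/4
P[-2,1/2,4] = (79/4 - (-5/4)) / (4 - (-2)) = 7/2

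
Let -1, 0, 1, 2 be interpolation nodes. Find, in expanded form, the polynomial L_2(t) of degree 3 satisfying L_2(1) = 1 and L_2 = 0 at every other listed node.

L_2(t) = -(1/2)t^3 + (1/2)t^2 + t

L_2(t) = (t + 1)t(t - 2) / [(2)·(1)·(-1)]
       = (t^3 - t^2 - 2t) / (-2)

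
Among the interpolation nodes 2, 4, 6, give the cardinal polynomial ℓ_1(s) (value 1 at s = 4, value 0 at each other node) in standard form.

ℓ_1(s) = (s - 2)(s - 6) / [(2)·(-2)]
       = (s^2 - 8s + 12) / (-4)

ℓ_1(s) = -(1/4)s^2 + 2s - 3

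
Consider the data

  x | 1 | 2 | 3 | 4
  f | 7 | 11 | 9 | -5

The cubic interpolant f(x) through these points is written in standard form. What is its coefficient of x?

2

L_0(x) = (x - 2)(x - 3)(x - 4) / [-6] = -(1/6)x^3 + (3/2)x^2 - (13/3)x + 4
L_1(x) = (x - 1)(x - 3)(x - 4) / [2] = (1/2)x^3 - 4x^2 + (19/2)x - 6
L_2(x) = (x - 1)(x - 2)(x - 4) / [-2] = -(1/2)x^3 + (7/2)x^2 - 7x + 4
L_3(x) = (x - 1)(x - 2)(x - 3) / [6] = (1/6)x^3 - x^2 + (11/6)x - 1
f(x) = 7·L_0 + 11·L_1 + 9·L_2 + (-5)·L_3
Only the coefficient of x is needed; take it from each L_i and combine:
7·(-13/3) + 11·(19/2) + 9·(-7) + (-5)·(11/6) = 2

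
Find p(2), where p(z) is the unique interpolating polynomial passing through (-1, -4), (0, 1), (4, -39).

-7

L_0(2) = (2)·(-2)/[(-1)·(-5)] = -4/5
L_1(2) = (3)·(-2)/[(1)·(-4)] = 3/2
L_2(2) = (3)·(2)/[(5)·(4)] = 3/10
Sum: (-4)·(-4/5) + 1·(3/2) + (-39)·(3/10) = -7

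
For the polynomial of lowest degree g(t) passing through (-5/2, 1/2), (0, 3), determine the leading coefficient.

L_0(t) = t / [-5/2] = -(2/5)t
L_1(t) = (t + 5/2) / [5/2] = (2/5)t + 1
g(t) = (1/2)·L_0 + 3·L_1
Only the coefficient of t is needed; take it from each L_i and combine:
(1/2)·(-2/5) + 3·(2/5) = 1

1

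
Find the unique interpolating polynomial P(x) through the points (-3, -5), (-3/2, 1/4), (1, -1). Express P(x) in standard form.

Build the Lagrange basis polynomials:
L_0(x) = (x + 3/2)(x - 1) / [6] = (1/6)x^2 + (1/12)x - 1/4
L_1(x) = (x + 3)(x - 1) / [-15/4] = -(4/15)x^2 - (8/15)x + 4/5
L_2(x) = (x + 3)(x + 3/2) / [10] = (1/10)x^2 + (9/20)x + 9/20
P(x) = (-5)·L_0 + (1/4)·L_1 + (-1)·L_2
  (-5)·L_0(x) = -(5/6)x^2 - (5/12)x + 5/4
  (1/4)·L_1(x) = -(1/15)x^2 - (2/15)x + 1/5
  (-1)·L_2(x) = -(1/10)x^2 - (9/20)x - 9/20
Adding term by term: -x^2 - x + 1

P(x) = -x^2 - x + 1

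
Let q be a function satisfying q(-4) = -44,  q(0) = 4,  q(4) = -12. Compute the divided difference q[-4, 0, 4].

q[-4,0] = (4 - (-44)) / (0 - (-4)) = 12
q[0,4] = (-12 - 4) / (4 - 0) = -4
q[-4,0,4] = (-4 - 12) / (4 - (-4)) = -2

-2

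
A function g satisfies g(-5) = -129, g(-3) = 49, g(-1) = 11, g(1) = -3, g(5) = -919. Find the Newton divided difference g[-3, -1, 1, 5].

g[-3,-1] = (11 - 49) / (-1 - (-3)) = -19
g[-1,1] = (-3 - 11) / (1 - (-1)) = -7
g[1,5] = (-919 - (-3)) / (5 - 1) = -229
g[-3,-1,1] = (-7 - (-19)) / (1 - (-3)) = 3
g[-1,1,5] = (-229 - (-7)) / (5 - (-1)) = -37
g[-3,-1,1,5] = (-37 - 3) / (5 - (-3)) = -5

-5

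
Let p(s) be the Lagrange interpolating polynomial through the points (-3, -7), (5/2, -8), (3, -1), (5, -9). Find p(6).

-20747/440

L_0(6) = (7/2)·(3)·(1)/[(-11/2)·(-6)·(-8)] = -7/176
L_1(6) = (9)·(3)·(1)/[(11/2)·(-1/2)·(-5/2)] = 216/55
L_2(6) = (9)·(7/2)·(1)/[(6)·(1/2)·(-2)] = -21/4
L_3(6) = (9)·(7/2)·(3)/[(8)·(5/2)·(2)] = 189/80
Sum: (-7)·(-7/176) + (-8)·(216/55) + (-1)·(-21/4) + (-9)·(189/80) = -20747/440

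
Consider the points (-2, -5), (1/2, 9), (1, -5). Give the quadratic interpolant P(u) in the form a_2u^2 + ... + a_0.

P(u) = -(56/5)u^2 - (56/5)u + 87/5

Build the Lagrange basis polynomials:
L_0(u) = (u - 1/2)(u - 1) / [15/2] = (2/15)u^2 - (1/5)u + 1/15
L_1(u) = (u + 2)(u - 1) / [-5/4] = -(4/5)u^2 - (4/5)u + 8/5
L_2(u) = (u + 2)(u - 1/2) / [3/2] = (2/3)u^2 + u - 2/3
P(u) = (-5)·L_0 + 9·L_1 + (-5)·L_2
  (-5)·L_0(u) = -(2/3)u^2 + u - 1/3
  9·L_1(u) = -(36/5)u^2 - (36/5)u + 72/5
  (-5)·L_2(u) = -(10/3)u^2 - 5u + 10/3
Adding term by term: -(56/5)u^2 - (56/5)u + 87/5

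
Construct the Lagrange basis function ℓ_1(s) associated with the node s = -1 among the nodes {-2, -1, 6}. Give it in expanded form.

ℓ_1(s) = -(1/7)s^2 + (4/7)s + 12/7

ℓ_1(s) = (s + 2)(s - 6) / [(1)·(-7)]
       = (s^2 - 4s - 12) / (-7)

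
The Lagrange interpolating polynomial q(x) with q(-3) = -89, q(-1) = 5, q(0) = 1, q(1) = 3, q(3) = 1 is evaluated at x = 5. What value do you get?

Evaluate each Lagrange basis at x = 5:
L_0(5) = (6)·(5)·(4)·(2)/[(-2)·(-3)·(-4)·(-6)] = 5/3
L_1(5) = (8)·(5)·(4)·(2)/[(2)·(-1)·(-2)·(-4)] = -20
L_2(5) = (8)·(6)·(4)·(2)/[(3)·(1)·(-1)·(-3)] = 128/3
L_3(5) = (8)·(6)·(5)·(2)/[(4)·(2)·(1)·(-2)] = -30
L_4(5) = (8)·(6)·(5)·(4)/[(6)·(4)·(3)·(2)] = 20/3
Sum: (-89)·(5/3) + 5·(-20) + 1·(128/3) + 3·(-30) + 1·(20/3) = -289

-289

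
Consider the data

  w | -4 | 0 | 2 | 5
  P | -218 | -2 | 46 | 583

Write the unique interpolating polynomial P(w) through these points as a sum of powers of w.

P(w) = 4w^3 + 3w^2 + 2w - 2

Newton's divided differences:
P[-4,0] = (-2 - (-218)) / (0 - (-4)) = 54
P[0,2] = (46 - (-2)) / (2 - 0) = 24
P[2,5] = (583 - 46) / (5 - 2) = 179
P[-4,0,2] = (24 - 54) / (2 - (-4)) = -5
P[0,2,5] = (179 - 24) / (5 - 0) = 31
P[-4,0,2,5] = (31 - (-5)) / (5 - (-4)) = 4
P(w) = -218 + 54·(w + 4) + (-5)·(w + 4)w + 4·(w + 4)w(w - 2)
Expanding: P(w) = 4w^3 + 3w^2 + 2w - 2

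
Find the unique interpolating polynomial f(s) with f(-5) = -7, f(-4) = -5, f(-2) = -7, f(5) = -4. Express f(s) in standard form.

f(s) = (73/630)s^3 + (173/630)s^2 - (818/315)s - 779/63

Newton's divided differences:
f[-5,-4] = (-5 - (-7)) / (-4 - (-5)) = 2
f[-4,-2] = (-7 - (-5)) / (-2 - (-4)) = -1
f[-2,5] = (-4 - (-7)) / (5 - (-2)) = 3/7
f[-5,-4,-2] = (-1 - 2) / (-2 - (-5)) = -1
f[-4,-2,5] = (3/7 - (-1)) / (5 - (-4)) = 10/63
f[-5,-4,-2,5] = (10/63 - (-1)) / (5 - (-5)) = 73/630
f(s) = -7 + 2·(s + 5) + (-1)·(s + 5)(s + 4) + (73/630)·(s + 5)(s + 4)(s + 2)
Expanding: f(s) = (73/630)s^3 + (173/630)s^2 - (818/315)s - 779/63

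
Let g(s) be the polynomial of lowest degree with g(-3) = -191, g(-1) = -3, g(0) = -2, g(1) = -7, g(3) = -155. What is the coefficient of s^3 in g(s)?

1

Build the Lagrange basis polynomials:
L_0(s) = (s + 1)s(s - 1)(s - 3) / [144] = (1/144)s^4 - (1/48)s^3 - (1/144)s^2 + (1/48)s
L_1(s) = (s + 3)s(s - 1)(s - 3) / [-16] = -(1/16)s^4 + (1/16)s^3 + (9/16)s^2 - (9/16)s
L_2(s) = (s + 3)(s + 1)(s - 1)(s - 3) / [9] = (1/9)s^4 - (10/9)s^2 + 1
L_3(s) = (s + 3)(s + 1)s(s - 3) / [-16] = -(1/16)s^4 - (1/16)s^3 + (9/16)s^2 + (9/16)s
L_4(s) = (s + 3)(s + 1)s(s - 1) / [144] = (1/144)s^4 + (1/48)s^3 - (1/144)s^2 - (1/48)s
g(s) = (-191)·L_0 + (-3)·L_1 + (-2)·L_2 + (-7)·L_3 + (-155)·L_4
Only the coefficient of s^3 is needed; take it from each L_i and combine:
(-191)·(-1/48) + (-3)·(1/16) + (-2)·(0) + (-7)·(-1/16) + (-155)·(1/48) = 1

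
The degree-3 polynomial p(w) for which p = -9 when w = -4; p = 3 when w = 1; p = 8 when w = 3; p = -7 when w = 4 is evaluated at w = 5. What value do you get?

Evaluate each Lagrange basis at w = 5:
L_0(5) = (4)·(2)·(1)/[(-5)·(-7)·(-8)] = -1/35
L_1(5) = (9)·(2)·(1)/[(5)·(-2)·(-3)] = 3/5
L_2(5) = (9)·(4)·(1)/[(7)·(2)·(-1)] = -18/7
L_3(5) = (9)·(4)·(2)/[(8)·(3)·(1)] = 3
Sum: (-9)·(-1/35) + 3·(3/5) + 8·(-18/7) + (-7)·(3) = -1383/35

-1383/35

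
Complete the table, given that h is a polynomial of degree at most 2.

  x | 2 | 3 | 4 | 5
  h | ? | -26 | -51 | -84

The 3 known values determine h uniquely (degree ≤ 2).
Evaluate each Lagrange basis at x = 2:
L_0(2) = (-2)·(-3)/[(-1)·(-2)] = 3
L_1(2) = (-1)·(-3)/[(1)·(-1)] = -3
L_2(2) = (-1)·(-2)/[(2)·(1)] = 1
Sum: (-26)·(3) + (-51)·(-3) + (-84)·(1) = -9

-9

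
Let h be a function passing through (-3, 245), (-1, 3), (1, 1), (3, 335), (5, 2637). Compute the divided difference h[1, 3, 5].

246

h[1,3] = (335 - 1) / (3 - 1) = 167
h[3,5] = (2637 - 335) / (5 - 3) = 1151
h[1,3,5] = (1151 - 167) / (5 - 1) = 246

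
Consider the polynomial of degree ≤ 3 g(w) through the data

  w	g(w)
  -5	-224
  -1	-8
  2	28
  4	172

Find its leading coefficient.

The leading coefficient equals the top divided difference g[-5,-1,2,4].
g[-5,-1] = (-8 - (-224)) / (-1 - (-5)) = 54
g[-1,2] = (28 - (-8)) / (2 - (-1)) = 12
g[2,4] = (172 - 28) / (4 - 2) = 72
g[-5,-1,2] = (12 - 54) / (2 - (-5)) = -6
g[-1,2,4] = (72 - 12) / (4 - (-1)) = 12
g[-5,-1,2,4] = (12 - (-6)) / (4 - (-5)) = 2

2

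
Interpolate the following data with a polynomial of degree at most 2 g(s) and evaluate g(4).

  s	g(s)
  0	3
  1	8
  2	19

Using Newton's divided-difference form:
g[0,1] = (8 - 3) / (1 - 0) = 5
g[1,2] = (19 - 8) / (2 - 1) = 11
g[0,1,2] = (11 - 5) / (2 - 0) = 3
g(4) = 3 + 5·(4) + 3·(4)·(3) = 59

59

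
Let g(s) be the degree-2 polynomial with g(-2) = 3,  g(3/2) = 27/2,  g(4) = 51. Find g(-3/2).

3/2

Evaluate each Lagrange basis at s = -3/2:
L_0(-3/2) = (-3)·(-11/2)/[(-7/2)·(-6)] = 11/14
L_1(-3/2) = (1/2)·(-11/2)/[(7/2)·(-5/2)] = 11/35
L_2(-3/2) = (1/2)·(-3)/[(6)·(5/2)] = -1/10
Sum: 3·(11/14) + 27/2·(11/35) + 51·(-1/10) = 3/2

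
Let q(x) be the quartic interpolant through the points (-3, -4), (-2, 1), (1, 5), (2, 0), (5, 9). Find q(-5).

45/8

L_0(-5) = (-3)·(-6)·(-7)·(-10)/[(-1)·(-4)·(-5)·(-8)] = 63/8
L_1(-5) = (-2)·(-6)·(-7)·(-10)/[(1)·(-3)·(-4)·(-7)] = -10
L_2(-5) = (-2)·(-3)·(-7)·(-10)/[(4)·(3)·(-1)·(-4)] = 35/4
L_3(-5) = (-2)·(-3)·(-6)·(-10)/[(5)·(4)·(1)·(-3)] = -6
L_4(-5) = (-2)·(-3)·(-6)·(-7)/[(8)·(7)·(4)·(3)] = 3/8
Sum: (-4)·(63/8) + 1·(-10) + 5·(35/4) + 0 + 9·(3/8) = 45/8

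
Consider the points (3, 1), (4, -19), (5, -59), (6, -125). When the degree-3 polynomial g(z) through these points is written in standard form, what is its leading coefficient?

-1

The leading coefficient equals the top divided difference g[3,4,5,6].
g[3,4] = (-19 - 1) / (4 - 3) = -20
g[4,5] = (-59 - (-19)) / (5 - 4) = -40
g[5,6] = (-125 - (-59)) / (6 - 5) = -66
g[3,4,5] = (-40 - (-20)) / (5 - 3) = -10
g[4,5,6] = (-66 - (-40)) / (6 - 4) = -13
g[3,4,5,6] = (-13 - (-10)) / (6 - 3) = -1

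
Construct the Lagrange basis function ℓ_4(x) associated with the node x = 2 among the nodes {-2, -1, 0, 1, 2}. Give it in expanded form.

ℓ_4(x) = (1/24)x^4 + (1/12)x^3 - (1/24)x^2 - (1/12)x

ℓ_4(x) = (x + 2)(x + 1)x(x - 1) / [(4)·(3)·(2)·(1)]
       = (x^4 + 2x^3 - x^2 - 2x) / (24)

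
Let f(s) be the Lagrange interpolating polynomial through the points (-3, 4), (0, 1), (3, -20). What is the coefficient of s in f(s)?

-4

Build the Lagrange basis polynomials:
L_0(s) = s(s - 3) / [18] = (1/18)s^2 - (1/6)s
L_1(s) = (s + 3)(s - 3) / [-9] = -(1/9)s^2 + 1
L_2(s) = (s + 3)s / [18] = (1/18)s^2 + (1/6)s
f(s) = 4·L_0 + 1·L_1 + (-20)·L_2
Only the coefficient of s is needed; take it from each L_i and combine:
4·(-1/6) + 1·(0) + (-20)·(1/6) = -4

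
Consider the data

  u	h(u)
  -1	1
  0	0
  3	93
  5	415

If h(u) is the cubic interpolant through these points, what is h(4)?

L_0(4) = (4)·(1)·(-1)/[(-1)·(-4)·(-6)] = 1/6
L_1(4) = (5)·(1)·(-1)/[(1)·(-3)·(-5)] = -1/3
L_2(4) = (5)·(4)·(-1)/[(4)·(3)·(-2)] = 5/6
L_3(4) = (5)·(4)·(1)/[(6)·(5)·(2)] = 1/3
Sum: 1·(1/6) + 0 + 93·(5/6) + 415·(1/3) = 216

216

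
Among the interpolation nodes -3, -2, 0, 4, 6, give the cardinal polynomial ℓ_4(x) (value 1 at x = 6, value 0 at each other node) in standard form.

ℓ_4(x) = (1/864)x^4 + (1/864)x^3 - (7/432)x^2 - (1/36)x

ℓ_4(x) = (x + 3)(x + 2)x(x - 4) / [(9)·(8)·(6)·(2)]
       = (x^4 + x^3 - 14x^2 - 24x) / (864)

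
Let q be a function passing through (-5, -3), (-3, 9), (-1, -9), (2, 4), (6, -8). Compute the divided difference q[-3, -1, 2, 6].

q[-3,-1] = (-9 - 9) / (-1 - (-3)) = -9
q[-1,2] = (4 - (-9)) / (2 - (-1)) = 13/3
q[2,6] = (-8 - 4) / (6 - 2) = -3
q[-3,-1,2] = (13/3 - (-9)) / (2 - (-3)) = 8/3
q[-1,2,6] = (-3 - 13/3) / (6 - (-1)) = -22/21
q[-3,-1,2,6] = (-22/21 - 8/3) / (6 - (-3)) = -26/63

-26/63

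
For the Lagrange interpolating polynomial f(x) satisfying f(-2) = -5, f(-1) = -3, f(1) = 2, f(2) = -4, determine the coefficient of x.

Build the Lagrange basis polynomials:
L_0(x) = (x + 1)(x - 1)(x - 2) / [-12] = -(1/12)x^3 + (1/6)x^2 + (1/12)x - 1/6
L_1(x) = (x + 2)(x - 1)(x - 2) / [6] = (1/6)x^3 - (1/6)x^2 - (2/3)x + 2/3
L_2(x) = (x + 2)(x + 1)(x - 2) / [-6] = -(1/6)x^3 - (1/6)x^2 + (2/3)x + 2/3
L_3(x) = (x + 2)(x + 1)(x - 1) / [12] = (1/12)x^3 + (1/6)x^2 - (1/12)x - 1/6
f(x) = (-5)·L_0 + (-3)·L_1 + 2·L_2 + (-4)·L_3
Only the coefficient of x is needed; take it from each L_i and combine:
(-5)·(1/12) + (-3)·(-2/3) + 2·(2/3) + (-4)·(-1/12) = 13/4

13/4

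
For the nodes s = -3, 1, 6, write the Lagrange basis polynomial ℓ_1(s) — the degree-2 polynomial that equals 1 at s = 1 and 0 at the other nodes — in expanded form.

ℓ_1(s) = (s + 3)(s - 6) / [(4)·(-5)]
       = (s^2 - 3s - 18) / (-20)

ℓ_1(s) = -(1/20)s^2 + (3/20)s + 9/10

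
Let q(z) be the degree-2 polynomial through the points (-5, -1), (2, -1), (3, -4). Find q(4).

Evaluate each Lagrange basis at z = 4:
L_0(4) = (2)·(1)/[(-7)·(-8)] = 1/28
L_1(4) = (9)·(1)/[(7)·(-1)] = -9/7
L_2(4) = (9)·(2)/[(8)·(1)] = 9/4
Sum: (-1)·(1/28) + (-1)·(-9/7) + (-4)·(9/4) = -31/4

-31/4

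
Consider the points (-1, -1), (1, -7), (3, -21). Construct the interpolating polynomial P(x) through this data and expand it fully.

Build the Lagrange basis polynomials:
L_0(x) = (x - 1)(x - 3) / [8] = (1/8)x^2 - (1/2)x + 3/8
L_1(x) = (x + 1)(x - 3) / [-4] = -(1/4)x^2 + (1/2)x + 3/4
L_2(x) = (x + 1)(x - 1) / [8] = (1/8)x^2 - 1/8
P(x) = (-1)·L_0 + (-7)·L_1 + (-21)·L_2
  (-1)·L_0(x) = -(1/8)x^2 + (1/2)x - 3/8
  (-7)·L_1(x) = (7/4)x^2 - (7/2)x - 21/4
  (-21)·L_2(x) = -(21/8)x^2 + 21/8
Adding term by term: -x^2 - 3x - 3

P(x) = -x^2 - 3x - 3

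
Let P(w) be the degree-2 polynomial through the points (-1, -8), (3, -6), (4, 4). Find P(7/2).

-59/40

Using Newton's divided-difference form:
P[-1,3] = (-6 - (-8)) / (3 - (-1)) = 1/2
P[3,4] = (4 - (-6)) / (4 - 3) = 10
P[-1,3,4] = (10 - 1/2) / (4 - (-1)) = 19/10
P(7/2) = -8 + (1/2)·(9/2) + (19/10)·(9/2)·(1/2) = -59/40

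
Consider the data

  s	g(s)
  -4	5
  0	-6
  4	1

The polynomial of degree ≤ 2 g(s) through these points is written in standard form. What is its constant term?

L_0(s) = s(s - 4) / [32] = (1/32)s^2 - (1/8)s
L_1(s) = (s + 4)(s - 4) / [-16] = -(1/16)s^2 + 1
L_2(s) = (s + 4)s / [32] = (1/32)s^2 + (1/8)s
g(s) = 5·L_0 + (-6)·L_1 + 1·L_2
Only the constant term is needed; take it from each L_i and combine:
5·(0) + (-6)·(1) + 1·(0) = -6

-6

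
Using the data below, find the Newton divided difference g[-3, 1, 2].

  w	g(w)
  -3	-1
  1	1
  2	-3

g[-3,1] = (1 - (-1)) / (1 - (-3)) = 1/2
g[1,2] = (-3 - 1) / (2 - 1) = -4
g[-3,1,2] = (-4 - 1/2) / (2 - (-3)) = -9/10

-9/10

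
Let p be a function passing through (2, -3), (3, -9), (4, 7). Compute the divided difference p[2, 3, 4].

11

p[2,3] = (-9 - (-3)) / (3 - 2) = -6
p[3,4] = (7 - (-9)) / (4 - 3) = 16
p[2,3,4] = (16 - (-6)) / (4 - 2) = 11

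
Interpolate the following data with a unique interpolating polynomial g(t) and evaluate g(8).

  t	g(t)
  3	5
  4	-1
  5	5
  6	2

-115

Using Newton's divided-difference form:
g[3,4] = (-1 - 5) / (4 - 3) = -6
g[4,5] = (5 - (-1)) / (5 - 4) = 6
g[5,6] = (2 - 5) / (6 - 5) = -3
g[3,4,5] = (6 - (-6)) / (5 - 3) = 6
g[4,5,6] = (-3 - 6) / (6 - 4) = -9/2
g[3,4,5,6] = (-9/2 - 6) / (6 - 3) = -7/2
g(8) = 5 + (-6)·(5) + 6·(5)·(4) + (-7/2)·(5)·(4)·(3) = -115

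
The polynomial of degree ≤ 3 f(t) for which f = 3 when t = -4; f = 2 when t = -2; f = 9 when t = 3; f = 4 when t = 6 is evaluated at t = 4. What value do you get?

311/35

Evaluate each Lagrange basis at t = 4:
L_0(4) = (6)·(1)·(-2)/[(-2)·(-7)·(-10)] = 3/35
L_1(4) = (8)·(1)·(-2)/[(2)·(-5)·(-8)] = -1/5
L_2(4) = (8)·(6)·(-2)/[(7)·(5)·(-3)] = 32/35
L_3(4) = (8)·(6)·(1)/[(10)·(8)·(3)] = 1/5
Sum: 3·(3/35) + 2·(-1/5) + 9·(32/35) + 4·(1/5) = 311/35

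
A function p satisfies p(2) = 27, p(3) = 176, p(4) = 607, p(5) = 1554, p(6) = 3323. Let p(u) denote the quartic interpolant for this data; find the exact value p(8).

L_0(8) = (5)·(4)·(3)·(2)/[(-1)·(-2)·(-3)·(-4)] = 5
L_1(8) = (6)·(4)·(3)·(2)/[(1)·(-1)·(-2)·(-3)] = -24
L_2(8) = (6)·(5)·(3)·(2)/[(2)·(1)·(-1)·(-2)] = 45
L_3(8) = (6)·(5)·(4)·(2)/[(3)·(2)·(1)·(-1)] = -40
L_4(8) = (6)·(5)·(4)·(3)/[(4)·(3)·(2)·(1)] = 15
Sum: 27·(5) + 176·(-24) + 607·(45) + 1554·(-40) + 3323·(15) = 10911

10911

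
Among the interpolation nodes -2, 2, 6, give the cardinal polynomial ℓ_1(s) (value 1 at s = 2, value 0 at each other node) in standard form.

ℓ_1(s) = (s + 2)(s - 6) / [(4)·(-4)]
       = (s^2 - 4s - 12) / (-16)

ℓ_1(s) = -(1/16)s^2 + (1/4)s + 3/4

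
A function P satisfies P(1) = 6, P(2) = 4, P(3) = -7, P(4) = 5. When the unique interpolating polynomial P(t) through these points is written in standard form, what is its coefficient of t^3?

The leading coefficient equals the top divided difference P[1,2,3,4].
P[1,2] = (4 - 6) / (2 - 1) = -2
P[2,3] = (-7 - 4) / (3 - 2) = -11
P[3,4] = (5 - (-7)) / (4 - 3) = 12
P[1,2,3] = (-11 - (-2)) / (3 - 1) = -9/2
P[2,3,4] = (12 - (-11)) / (4 - 2) = 23/2
P[1,2,3,4] = (23/2 - (-9/2)) / (4 - 1) = 16/3

16/3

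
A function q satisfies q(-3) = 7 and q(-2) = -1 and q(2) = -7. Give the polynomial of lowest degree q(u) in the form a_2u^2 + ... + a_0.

q(u) = (13/10)u^2 - (3/2)u - 46/5

Newton's divided differences:
q[-3,-2] = (-1 - 7) / (-2 - (-3)) = -8
q[-2,2] = (-7 - (-1)) / (2 - (-2)) = -3/2
q[-3,-2,2] = (-3/2 - (-8)) / (2 - (-3)) = 13/10
q(u) = 7 + (-8)·(u + 3) + (13/10)·(u + 3)(u + 2)
Expanding: q(u) = (13/10)u^2 - (3/2)u - 46/5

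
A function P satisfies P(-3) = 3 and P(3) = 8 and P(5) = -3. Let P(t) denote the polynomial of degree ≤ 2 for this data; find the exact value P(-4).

-27/8

Using Newton's divided-difference form:
P[-3,3] = (8 - 3) / (3 - (-3)) = 5/6
P[3,5] = (-3 - 8) / (5 - 3) = -11/2
P[-3,3,5] = (-11/2 - 5/6) / (5 - (-3)) = -19/24
P(-4) = 3 + (5/6)·(-1) + (-19/24)·(-1)·(-7) = -27/8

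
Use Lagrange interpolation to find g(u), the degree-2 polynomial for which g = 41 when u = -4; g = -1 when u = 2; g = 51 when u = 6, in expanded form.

Build the Lagrange basis polynomials:
L_0(u) = (u - 2)(u - 6) / [60] = (1/60)u^2 - (2/15)u + 1/5
L_1(u) = (u + 4)(u - 6) / [-24] = -(1/24)u^2 + (1/12)u + 1
L_2(u) = (u + 4)(u - 2) / [40] = (1/40)u^2 + (1/20)u - 1/5
g(u) = 41·L_0 + (-1)·L_1 + 51·L_2
  41·L_0(u) = (41/60)u^2 - (82/15)u + 41/5
  (-1)·L_1(u) = (1/24)u^2 - (1/12)u - 1
  51·L_2(u) = (51/40)u^2 + (51/20)u - 51/5
Adding term by term: 2u^2 - 3u - 3

g(u) = 2u^2 - 3u - 3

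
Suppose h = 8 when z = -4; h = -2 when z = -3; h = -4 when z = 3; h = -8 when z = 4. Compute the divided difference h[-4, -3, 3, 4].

h[-4,-3] = (-2 - 8) / (-3 - (-4)) = -10
h[-3,3] = (-4 - (-2)) / (3 - (-3)) = -1/3
h[3,4] = (-8 - (-4)) / (4 - 3) = -4
h[-4,-3,3] = (-1/3 - (-10)) / (3 - (-4)) = 29/21
h[-3,3,4] = (-4 - (-1/3)) / (4 - (-3)) = -11/21
h[-4,-3,3,4] = (-11/21 - 29/21) / (4 - (-4)) = -5/21

-5/21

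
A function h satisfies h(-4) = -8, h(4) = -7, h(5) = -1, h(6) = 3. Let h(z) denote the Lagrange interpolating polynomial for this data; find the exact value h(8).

31/30

L_0(8) = (4)·(3)·(2)/[(-8)·(-9)·(-10)] = -1/30
L_1(8) = (12)·(3)·(2)/[(8)·(-1)·(-2)] = 9/2
L_2(8) = (12)·(4)·(2)/[(9)·(1)·(-1)] = -32/3
L_3(8) = (12)·(4)·(3)/[(10)·(2)·(1)] = 36/5
Sum: (-8)·(-1/30) + (-7)·(9/2) + (-1)·(-32/3) + 3·(36/5) = 31/30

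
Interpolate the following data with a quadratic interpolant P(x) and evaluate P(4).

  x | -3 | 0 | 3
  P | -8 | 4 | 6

40/9

Using Newton's divided-difference form:
P[-3,0] = (4 - (-8)) / (0 - (-3)) = 4
P[0,3] = (6 - 4) / (3 - 0) = 2/3
P[-3,0,3] = (2/3 - 4) / (3 - (-3)) = -5/9
P(4) = -8 + 4·(7) + (-5/9)·(7)·(4) = 40/9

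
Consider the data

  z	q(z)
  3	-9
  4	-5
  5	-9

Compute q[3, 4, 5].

-4

q[3,4] = (-5 - (-9)) / (4 - 3) = 4
q[4,5] = (-9 - (-5)) / (5 - 4) = -4
q[3,4,5] = (-4 - 4) / (5 - 3) = -4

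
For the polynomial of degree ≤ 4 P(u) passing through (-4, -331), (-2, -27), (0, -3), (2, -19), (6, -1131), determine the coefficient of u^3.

Build the Lagrange basis polynomials:
L_0(u) = (u + 2)u(u - 2)(u - 6) / [480] = (1/480)u^4 - (1/80)u^3 - (1/120)u^2 + (1/20)u
L_1(u) = (u + 4)u(u - 2)(u - 6) / [-128] = -(1/128)u^4 + (1/32)u^3 + (5/32)u^2 - (3/8)u
L_2(u) = (u + 4)(u + 2)(u - 2)(u - 6) / [96] = (1/96)u^4 - (1/48)u^3 - (7/24)u^2 + (1/12)u + 1
L_3(u) = (u + 4)(u + 2)u(u - 6) / [-192] = -(1/192)u^4 + (7/48)u^2 + (1/4)u
L_4(u) = (u + 4)(u + 2)u(u - 2) / [1920] = (1/1920)u^4 + (1/480)u^3 - (1/480)u^2 - (1/120)u
P(u) = (-331)·L_0 + (-27)·L_1 + (-3)·L_2 + (-19)·L_3 + (-1131)·L_4
Only the coefficient of u^3 is needed; take it from each L_i and combine:
(-331)·(-1/80) + (-27)·(1/32) + (-3)·(-1/48) + (-19)·(0) + (-1131)·(1/480) = 1

1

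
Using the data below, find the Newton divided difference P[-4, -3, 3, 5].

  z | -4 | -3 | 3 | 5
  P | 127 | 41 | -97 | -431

P[-4,-3] = (41 - 127) / (-3 - (-4)) = -86
P[-3,3] = (-97 - 41) / (3 - (-3)) = -23
P[3,5] = (-431 - (-97)) / (5 - 3) = -167
P[-4,-3,3] = (-23 - (-86)) / (3 - (-4)) = 9
P[-3,3,5] = (-167 - (-23)) / (5 - (-3)) = -18
P[-4,-3,3,5] = (-18 - 9) / (5 - (-4)) = -3

-3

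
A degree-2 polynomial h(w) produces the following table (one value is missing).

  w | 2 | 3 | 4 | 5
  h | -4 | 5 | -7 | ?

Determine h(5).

The 3 known values determine h uniquely (degree ≤ 2).
Evaluate each Lagrange basis at w = 5:
L_0(5) = (2)·(1)/[(-1)·(-2)] = 1
L_1(5) = (3)·(1)/[(1)·(-1)] = -3
L_2(5) = (3)·(2)/[(2)·(1)] = 3
Sum: (-4)·(1) + 5·(-3) + (-7)·(3) = -40

-40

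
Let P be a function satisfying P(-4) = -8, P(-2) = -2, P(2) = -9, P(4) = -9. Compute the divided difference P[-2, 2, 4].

P[-2,2] = (-9 - (-2)) / (2 - (-2)) = -7/4
P[2,4] = (-9 - (-9)) / (4 - 2) = 0
P[-2,2,4] = (0 - (-7/4)) / (4 - (-2)) = 7/24

7/24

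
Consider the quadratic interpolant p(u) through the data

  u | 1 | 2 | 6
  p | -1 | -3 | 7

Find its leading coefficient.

9/10

The leading coefficient equals the top divided difference p[1,2,6].
p[1,2] = (-3 - (-1)) / (2 - 1) = -2
p[2,6] = (7 - (-3)) / (6 - 2) = 5/2
p[1,2,6] = (5/2 - (-2)) / (6 - 1) = 9/10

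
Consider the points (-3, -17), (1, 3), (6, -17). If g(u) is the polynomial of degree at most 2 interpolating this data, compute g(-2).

-9

Using Newton's divided-difference form:
g[-3,1] = (3 - (-17)) / (1 - (-3)) = 5
g[1,6] = (-17 - 3) / (6 - 1) = -4
g[-3,1,6] = (-4 - 5) / (6 - (-3)) = -1
g(-2) = -17 + 5·(1) + (-1)·(1)·(-3) = -9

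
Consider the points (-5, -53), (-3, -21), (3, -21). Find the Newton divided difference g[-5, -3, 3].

g[-5,-3] = (-21 - (-53)) / (-3 - (-5)) = 16
g[-3,3] = (-21 - (-21)) / (3 - (-3)) = 0
g[-5,-3,3] = (0 - 16) / (3 - (-5)) = -2

-2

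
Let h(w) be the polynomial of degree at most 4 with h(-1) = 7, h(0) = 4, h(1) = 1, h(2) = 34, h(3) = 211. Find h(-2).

Using Newton's divided-difference form:
h[-1,0] = (4 - 7) / (0 - (-1)) = -3
h[0,1] = (1 - 4) / (1 - 0) = -3
h[1,2] = (34 - 1) / (2 - 1) = 33
h[2,3] = (211 - 34) / (3 - 2) = 177
h[-1,0,1] = (-3 - (-3)) / (1 - (-1)) = 0
h[0,1,2] = (33 - (-3)) / (2 - 0) = 18
h[1,2,3] = (177 - 33) / (3 - 1) = 72
h[-1,0,1,2] = (18 - 0) / (2 - (-1)) = 6
h[0,1,2,3] = (72 - 18) / (3 - 0) = 18
h[-1,0,1,2,3] = (18 - 6) / (3 - (-1)) = 3
h(-2) = 7 + (-3)·(-1) + 0·(-1)·(-2) + 6·(-1)·(-2)·(-3) + 3·(-1)·(-2)·(-3)·(-4) = 46

46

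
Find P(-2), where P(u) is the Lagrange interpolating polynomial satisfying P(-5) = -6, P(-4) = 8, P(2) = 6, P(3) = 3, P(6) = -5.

Evaluate each Lagrange basis at u = -2:
L_0(-2) = (2)·(-4)·(-5)·(-8)/[(-1)·(-7)·(-8)·(-11)] = -40/77
L_1(-2) = (3)·(-4)·(-5)·(-8)/[(1)·(-6)·(-7)·(-10)] = 8/7
L_2(-2) = (3)·(2)·(-5)·(-8)/[(7)·(6)·(-1)·(-4)] = 10/7
L_3(-2) = (3)·(2)·(-4)·(-8)/[(8)·(7)·(1)·(-3)] = -8/7
L_4(-2) = (3)·(2)·(-4)·(-5)/[(11)·(10)·(4)·(3)] = 1/11
Sum: (-6)·(-40/77) + 8·(8/7) + 6·(10/7) + 3·(-8/7) + (-5)·(1/11) = 1305/77

1305/77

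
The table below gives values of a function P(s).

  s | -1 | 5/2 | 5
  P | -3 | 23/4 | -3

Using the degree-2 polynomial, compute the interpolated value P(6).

Using Newton's divided-difference form:
P[-1,5/2] = (23/4 - (-3)) / (5/2 - (-1)) = 5/2
P[5/2,5] = (-3 - 23/4) / (5 - 5/2) = -7/2
P[-1,5/2,5] = (-7/2 - 5/2) / (5 - (-1)) = -1
P(6) = -3 + (5/2)·(7) + (-1)·(7)·(7/2) = -10

-10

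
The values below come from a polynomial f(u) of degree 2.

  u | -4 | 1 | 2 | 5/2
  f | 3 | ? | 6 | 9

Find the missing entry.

33/26

The 3 known values determine f uniquely (degree ≤ 2).
Evaluate each Lagrange basis at u = 1:
L_0(1) = (-1)·(-3/2)/[(-6)·(-13/2)] = 1/26
L_1(1) = (5)·(-3/2)/[(6)·(-1/2)] = 5/2
L_2(1) = (5)·(-1)/[(13/2)·(1/2)] = -20/13
Sum: 3·(1/26) + 6·(5/2) + 9·(-20/13) = 33/26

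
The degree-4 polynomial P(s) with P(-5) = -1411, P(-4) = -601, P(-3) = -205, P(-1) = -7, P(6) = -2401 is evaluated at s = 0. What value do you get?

Evaluate each Lagrange basis at s = 0:
L_0(0) = (4)·(3)·(1)·(-6)/[(-1)·(-2)·(-4)·(-11)] = -9/11
L_1(0) = (5)·(3)·(1)·(-6)/[(1)·(-1)·(-3)·(-10)] = 3
L_2(0) = (5)·(4)·(1)·(-6)/[(2)·(1)·(-2)·(-9)] = -10/3
L_3(0) = (5)·(4)·(3)·(-6)/[(4)·(3)·(2)·(-7)] = 15/7
L_4(0) = (5)·(4)·(3)·(1)/[(11)·(10)·(9)·(7)] = 2/231
Sum: (-1411)·(-9/11) + (-601)·(3) + (-205)·(-10/3) + (-7)·(15/7) + (-2401)·(2/231) = -1

-1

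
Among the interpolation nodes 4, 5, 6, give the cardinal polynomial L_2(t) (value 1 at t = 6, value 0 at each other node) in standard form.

L_2(t) = (t - 4)(t - 5) / [(2)·(1)]
       = (t^2 - 9t + 20) / (2)

L_2(t) = (1/2)t^2 - (9/2)t + 10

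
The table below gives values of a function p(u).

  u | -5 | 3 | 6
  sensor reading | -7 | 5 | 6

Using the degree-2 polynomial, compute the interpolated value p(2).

140/33

Using Newton's divided-difference form:
p[-5,3] = (5 - (-7)) / (3 - (-5)) = 3/2
p[3,6] = (6 - 5) / (6 - 3) = 1/3
p[-5,3,6] = (1/3 - 3/2) / (6 - (-5)) = -7/66
p(2) = -7 + (3/2)·(7) + (-7/66)·(7)·(-1) = 140/33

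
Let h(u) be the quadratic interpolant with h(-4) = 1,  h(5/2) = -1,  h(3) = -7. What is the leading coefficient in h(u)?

The leading coefficient equals the top divided difference h[-4,5/2,3].
h[-4,5/2] = (-1 - 1) / (5/2 - (-4)) = -4/13
h[5/2,3] = (-7 - (-1)) / (3 - 5/2) = -12
h[-4,5/2,3] = (-12 - (-4/13)) / (3 - (-4)) = -152/91

-152/91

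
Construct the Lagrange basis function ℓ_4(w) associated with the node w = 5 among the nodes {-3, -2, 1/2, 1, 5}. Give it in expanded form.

ℓ_4(w) = (w + 3)(w + 2)(w - 1/2)(w - 1) / [(8)·(7)·(9/2)·(4)]
       = (w^4 + (7/2)w^3 - w^2 - (13/2)w + 3) / (1008)

ℓ_4(w) = (1/1008)w^4 + (1/288)w^3 - (1/1008)w^2 - (13/2016)w + 1/336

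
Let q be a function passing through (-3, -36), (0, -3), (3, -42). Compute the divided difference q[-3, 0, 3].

-4

q[-3,0] = (-3 - (-36)) / (0 - (-3)) = 11
q[0,3] = (-42 - (-3)) / (3 - 0) = -13
q[-3,0,3] = (-13 - 11) / (3 - (-3)) = -4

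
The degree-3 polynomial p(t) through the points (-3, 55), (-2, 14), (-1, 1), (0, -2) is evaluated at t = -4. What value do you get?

L_0(-4) = (-2)·(-3)·(-4)/[(-1)·(-2)·(-3)] = 4
L_1(-4) = (-1)·(-3)·(-4)/[(1)·(-1)·(-2)] = -6
L_2(-4) = (-1)·(-2)·(-4)/[(2)·(1)·(-1)] = 4
L_3(-4) = (-1)·(-2)·(-3)/[(3)·(2)·(1)] = -1
Sum: 55·(4) + 14·(-6) + 1·(4) + (-2)·(-1) = 142

142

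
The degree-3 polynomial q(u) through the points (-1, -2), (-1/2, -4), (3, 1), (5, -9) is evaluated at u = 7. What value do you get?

Evaluate each Lagrange basis at u = 7:
L_0(7) = (15/2)·(4)·(2)/[(-1/2)·(-4)·(-6)] = -5
L_1(7) = (8)·(4)·(2)/[(1/2)·(-7/2)·(-11/2)] = 512/77
L_2(7) = (8)·(15/2)·(2)/[(4)·(7/2)·(-2)] = -30/7
L_3(7) = (8)·(15/2)·(4)/[(6)·(11/2)·(2)] = 40/11
Sum: (-2)·(-5) + (-4)·(512/77) + 1·(-30/7) + (-9)·(40/11) = -4128/77

-4128/77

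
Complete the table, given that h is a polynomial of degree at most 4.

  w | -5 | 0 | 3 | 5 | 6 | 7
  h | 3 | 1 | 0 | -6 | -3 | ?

647/66

The 5 known values determine h uniquely (degree ≤ 4).
L_0(7) = (7)·(4)·(2)·(1)/[(-5)·(-8)·(-10)·(-11)] = 7/550
L_1(7) = (12)·(4)·(2)·(1)/[(5)·(-3)·(-5)·(-6)] = -16/75
L_2(7) = (12)·(7)·(2)·(1)/[(8)·(3)·(-2)·(-3)] = 7/6
L_3(7) = (12)·(7)·(4)·(1)/[(10)·(5)·(2)·(-1)] = -84/25
L_4(7) = (12)·(7)·(4)·(2)/[(11)·(6)·(3)·(1)] = 112/33
Sum: 3·(7/550) + 1·(-16/75) + 0 + (-6)·(-84/25) + (-3)·(112/33) = 647/66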